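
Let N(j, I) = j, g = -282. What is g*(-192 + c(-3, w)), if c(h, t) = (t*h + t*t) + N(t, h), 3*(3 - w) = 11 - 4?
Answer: 163184/3 ≈ 54395.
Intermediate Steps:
w = ⅔ (w = 3 - (11 - 4)/3 = 3 - ⅓*7 = 3 - 7/3 = ⅔ ≈ 0.66667)
c(h, t) = t + t² + h*t (c(h, t) = (t*h + t*t) + t = (h*t + t²) + t = (t² + h*t) + t = t + t² + h*t)
g*(-192 + c(-3, w)) = -282*(-192 + 2*(1 - 3 + ⅔)/3) = -282*(-192 + (⅔)*(-4/3)) = -282*(-192 - 8/9) = -282*(-1736/9) = 163184/3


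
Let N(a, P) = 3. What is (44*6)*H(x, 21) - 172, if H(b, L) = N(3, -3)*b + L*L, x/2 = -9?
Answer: 101996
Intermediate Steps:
x = -18 (x = 2*(-9) = -18)
H(b, L) = L² + 3*b (H(b, L) = 3*b + L*L = 3*b + L² = L² + 3*b)
(44*6)*H(x, 21) - 172 = (44*6)*(21² + 3*(-18)) - 172 = 264*(441 - 54) - 172 = 264*387 - 172 = 102168 - 172 = 101996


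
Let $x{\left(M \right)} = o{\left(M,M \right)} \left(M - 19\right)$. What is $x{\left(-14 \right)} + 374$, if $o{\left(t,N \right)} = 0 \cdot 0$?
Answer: $374$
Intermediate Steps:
$o{\left(t,N \right)} = 0$
$x{\left(M \right)} = 0$ ($x{\left(M \right)} = 0 \left(M - 19\right) = 0 \left(-19 + M\right) = 0$)
$x{\left(-14 \right)} + 374 = 0 + 374 = 374$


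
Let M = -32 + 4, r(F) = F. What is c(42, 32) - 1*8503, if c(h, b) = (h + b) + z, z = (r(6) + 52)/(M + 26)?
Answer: -8458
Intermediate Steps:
M = -28
z = -29 (z = (6 + 52)/(-28 + 26) = 58/(-2) = 58*(-½) = -29)
c(h, b) = -29 + b + h (c(h, b) = (h + b) - 29 = (b + h) - 29 = -29 + b + h)
c(42, 32) - 1*8503 = (-29 + 32 + 42) - 1*8503 = 45 - 8503 = -8458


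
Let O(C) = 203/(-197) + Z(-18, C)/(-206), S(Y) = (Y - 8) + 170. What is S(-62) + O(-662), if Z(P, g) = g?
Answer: 2073398/20291 ≈ 102.18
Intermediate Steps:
S(Y) = 162 + Y (S(Y) = (-8 + Y) + 170 = 162 + Y)
O(C) = -203/197 - C/206 (O(C) = 203/(-197) + C/(-206) = 203*(-1/197) + C*(-1/206) = -203/197 - C/206)
S(-62) + O(-662) = (162 - 62) + (-203/197 - 1/206*(-662)) = 100 + (-203/197 + 331/103) = 100 + 44298/20291 = 2073398/20291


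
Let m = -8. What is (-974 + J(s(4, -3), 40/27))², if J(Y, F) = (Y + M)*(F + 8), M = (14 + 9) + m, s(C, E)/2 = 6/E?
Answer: 551404324/729 ≈ 7.5638e+5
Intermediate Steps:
s(C, E) = 12/E (s(C, E) = 2*(6/E) = 12/E)
M = 15 (M = (14 + 9) - 8 = 23 - 8 = 15)
J(Y, F) = (8 + F)*(15 + Y) (J(Y, F) = (Y + 15)*(F + 8) = (15 + Y)*(8 + F) = (8 + F)*(15 + Y))
(-974 + J(s(4, -3), 40/27))² = (-974 + (120 + 8*(12/(-3)) + 15*(40/27) + (40/27)*(12/(-3))))² = (-974 + (120 + 8*(12*(-⅓)) + 15*(40*(1/27)) + (40*(1/27))*(12*(-⅓))))² = (-974 + (120 + 8*(-4) + 15*(40/27) + (40/27)*(-4)))² = (-974 + (120 - 32 + 200/9 - 160/27))² = (-974 + 2816/27)² = (-23482/27)² = 551404324/729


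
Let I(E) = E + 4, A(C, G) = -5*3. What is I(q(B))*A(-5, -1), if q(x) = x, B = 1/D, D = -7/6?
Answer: -330/7 ≈ -47.143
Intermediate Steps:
D = -7/6 (D = -7*⅙ = -7/6 ≈ -1.1667)
A(C, G) = -15
B = -6/7 (B = 1/(-7/6) = -6/7 ≈ -0.85714)
I(E) = 4 + E
I(q(B))*A(-5, -1) = (4 - 6/7)*(-15) = (22/7)*(-15) = -330/7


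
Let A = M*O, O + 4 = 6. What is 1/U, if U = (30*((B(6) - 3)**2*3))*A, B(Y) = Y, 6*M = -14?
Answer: -1/3780 ≈ -0.00026455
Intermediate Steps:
M = -7/3 (M = (1/6)*(-14) = -7/3 ≈ -2.3333)
O = 2 (O = -4 + 6 = 2)
A = -14/3 (A = -7/3*2 = -14/3 ≈ -4.6667)
U = -3780 (U = (30*((6 - 3)**2*3))*(-14/3) = (30*(3**2*3))*(-14/3) = (30*(9*3))*(-14/3) = (30*27)*(-14/3) = 810*(-14/3) = -3780)
1/U = 1/(-3780) = -1/3780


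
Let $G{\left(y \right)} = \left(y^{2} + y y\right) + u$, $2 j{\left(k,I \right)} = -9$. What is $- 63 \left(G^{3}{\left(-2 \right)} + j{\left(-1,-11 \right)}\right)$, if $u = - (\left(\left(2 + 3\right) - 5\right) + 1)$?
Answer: $- \frac{42651}{2} \approx -21326.0$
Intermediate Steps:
$j{\left(k,I \right)} = - \frac{9}{2}$ ($j{\left(k,I \right)} = \frac{1}{2} \left(-9\right) = - \frac{9}{2}$)
$u = -1$ ($u = - (\left(5 - 5\right) + 1) = - (0 + 1) = \left(-1\right) 1 = -1$)
$G{\left(y \right)} = -1 + 2 y^{2}$ ($G{\left(y \right)} = \left(y^{2} + y y\right) - 1 = \left(y^{2} + y^{2}\right) - 1 = 2 y^{2} - 1 = -1 + 2 y^{2}$)
$- 63 \left(G^{3}{\left(-2 \right)} + j{\left(-1,-11 \right)}\right) = - 63 \left(\left(-1 + 2 \left(-2\right)^{2}\right)^{3} - \frac{9}{2}\right) = - 63 \left(\left(-1 + 2 \cdot 4\right)^{3} - \frac{9}{2}\right) = - 63 \left(\left(-1 + 8\right)^{3} - \frac{9}{2}\right) = - 63 \left(7^{3} - \frac{9}{2}\right) = - 63 \left(343 - \frac{9}{2}\right) = \left(-63\right) \frac{677}{2} = - \frac{42651}{2}$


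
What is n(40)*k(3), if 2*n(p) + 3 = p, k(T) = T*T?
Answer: 333/2 ≈ 166.50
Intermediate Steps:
k(T) = T²
n(p) = -3/2 + p/2
n(40)*k(3) = (-3/2 + (½)*40)*3² = (-3/2 + 20)*9 = (37/2)*9 = 333/2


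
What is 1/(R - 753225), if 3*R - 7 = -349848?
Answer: -3/2609516 ≈ -1.1496e-6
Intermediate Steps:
R = -349841/3 (R = 7/3 + (1/3)*(-349848) = 7/3 - 116616 = -349841/3 ≈ -1.1661e+5)
1/(R - 753225) = 1/(-349841/3 - 753225) = 1/(-2609516/3) = -3/2609516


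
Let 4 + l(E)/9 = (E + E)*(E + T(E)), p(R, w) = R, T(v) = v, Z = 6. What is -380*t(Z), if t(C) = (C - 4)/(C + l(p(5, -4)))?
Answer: -76/87 ≈ -0.87356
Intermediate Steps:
l(E) = -36 + 36*E² (l(E) = -36 + 9*((E + E)*(E + E)) = -36 + 9*((2*E)*(2*E)) = -36 + 9*(4*E²) = -36 + 36*E²)
t(C) = (-4 + C)/(864 + C) (t(C) = (C - 4)/(C + (-36 + 36*5²)) = (-4 + C)/(C + (-36 + 36*25)) = (-4 + C)/(C + (-36 + 900)) = (-4 + C)/(C + 864) = (-4 + C)/(864 + C))
-380*t(Z) = -380*(-4 + 6)/(864 + 6) = -380*2/870 = -38*2/87 = -380*1/435 = -76/87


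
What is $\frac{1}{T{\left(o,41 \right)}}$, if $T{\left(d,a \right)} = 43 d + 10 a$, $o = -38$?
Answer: $- \frac{1}{1224} \approx -0.00081699$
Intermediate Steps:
$T{\left(d,a \right)} = 10 a + 43 d$
$\frac{1}{T{\left(o,41 \right)}} = \frac{1}{10 \cdot 41 + 43 \left(-38\right)} = \frac{1}{410 - 1634} = \frac{1}{-1224} = - \frac{1}{1224}$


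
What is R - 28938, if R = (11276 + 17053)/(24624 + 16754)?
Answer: -1197368235/41378 ≈ -28937.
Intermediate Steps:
R = 28329/41378 ≈ 0.68464
R - 28938 = 28329/41378 - 28938 = -1197368235/41378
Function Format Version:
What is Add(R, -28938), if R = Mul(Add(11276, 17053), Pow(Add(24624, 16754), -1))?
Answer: Rational(-1197368235, 41378) ≈ -28937.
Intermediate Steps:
R = Rational(28329, 41378) (R = Mul(28329, Pow(41378, -1)) = Mul(28329, Rational(1, 41378)) = Rational(28329, 41378) ≈ 0.68464)
Add(R, -28938) = Add(Rational(28329, 41378), -28938) = Rational(-1197368235, 41378)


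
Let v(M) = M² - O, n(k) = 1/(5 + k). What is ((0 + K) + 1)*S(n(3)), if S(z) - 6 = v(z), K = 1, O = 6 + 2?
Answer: -127/32 ≈ -3.9688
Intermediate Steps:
O = 8
v(M) = -8 + M² (v(M) = M² - 1*8 = M² - 8 = -8 + M²)
S(z) = -2 + z² (S(z) = 6 + (-8 + z²) = -2 + z²)
((0 + K) + 1)*S(n(3)) = ((0 + 1) + 1)*(-2 + (1/(5 + 3))²) = (1 + 1)*(-2 + (1/8)²) = 2*(-2 + (⅛)²) = 2*(-2 + 1/64) = 2*(-127/64) = -127/32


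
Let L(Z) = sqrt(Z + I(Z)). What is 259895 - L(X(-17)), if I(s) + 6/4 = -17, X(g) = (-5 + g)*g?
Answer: 259895 - 3*sqrt(158)/2 ≈ 2.5988e+5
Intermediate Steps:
X(g) = g*(-5 + g)
I(s) = -37/2 (I(s) = -3/2 - 17 = -37/2)
L(Z) = sqrt(-37/2 + Z) (L(Z) = sqrt(Z - 37/2) = sqrt(-37/2 + Z))
259895 - L(X(-17)) = 259895 - sqrt(-74 + 4*(-17*(-5 - 17)))/2 = 259895 - sqrt(-74 + 4*(-17*(-22)))/2 = 259895 - sqrt(-74 + 4*374)/2 = 259895 - sqrt(-74 + 1496)/2 = 259895 - sqrt(1422)/2 = 259895 - 3*sqrt(158)/2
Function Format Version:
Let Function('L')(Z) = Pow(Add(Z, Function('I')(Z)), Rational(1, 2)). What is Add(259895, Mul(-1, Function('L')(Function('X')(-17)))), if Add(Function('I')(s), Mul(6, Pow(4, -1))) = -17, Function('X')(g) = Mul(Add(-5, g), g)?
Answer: Add(259895, Mul(Rational(-3, 2), Pow(158, Rational(1, 2)))) ≈ 2.5988e+5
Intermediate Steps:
Function('X')(g) = Mul(g, Add(-5, g))
Function('I')(s) = Rational(-37, 2) (Function('I')(s) = Add(Rational(-3, 2), -17) = Rational(-37, 2))
Function('L')(Z) = Pow(Add(Rational(-37, 2), Z), Rational(1, 2)) (Function('L')(Z) = Pow(Add(Z, Rational(-37, 2)), Rational(1, 2)) = Pow(Add(Rational(-37, 2), Z), Rational(1, 2)))
Add(259895, Mul(-1, Function('L')(Function('X')(-17)))) = Add(259895, Mul(-1, Mul(Rational(1, 2), Pow(Add(-74, Mul(4, Mul(-17, Add(-5, -17)))), Rational(1, 2))))) = Add(259895, Mul(-1, Mul(Rational(1, 2), Pow(Add(-74, Mul(4, Mul(-17, -22))), Rational(1, 2))))) = Add(259895, Mul(-1, Mul(Rational(1, 2), Pow(Add(-74, Mul(4, 374)), Rational(1, 2))))) = Add(259895, Mul(-1, Mul(Rational(1, 2), Pow(Add(-74, 1496), Rational(1, 2))))) = Add(259895, Mul(-1, Mul(Rational(1, 2), Pow(1422, Rational(1, 2))))) = Add(259895, Mul(-1, Mul(Rational(1, 2), Mul(3, Pow(158, Rational(1, 2)))))) = Add(259895, Mul(-1, Mul(Rational(3, 2), Pow(158, Rational(1, 2))))) = Add(259895, Mul(Rational(-3, 2), Pow(158, Rational(1, 2))))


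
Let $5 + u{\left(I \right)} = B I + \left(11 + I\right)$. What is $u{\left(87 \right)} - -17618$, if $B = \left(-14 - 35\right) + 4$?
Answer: $13796$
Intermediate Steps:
$B = -45$ ($B = -49 + 4 = -45$)
$u{\left(I \right)} = 6 - 44 I$ ($u{\left(I \right)} = -5 - \left(-11 + 44 I\right) = 6 - 44 I$)
$u{\left(87 \right)} - -17618 = \left(6 - 3828\right) - -17618 = \left(6 - 3828\right) + 17618 = -3822 + 17618 = 13796$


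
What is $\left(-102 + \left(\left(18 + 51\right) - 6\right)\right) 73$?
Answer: $-2847$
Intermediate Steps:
$\left(-102 + \left(\left(18 + 51\right) - 6\right)\right) 73 = \left(-102 + \left(69 - 6\right)\right) 73 = \left(-102 + 63\right) 73 = \left(-39\right) 73 = -2847$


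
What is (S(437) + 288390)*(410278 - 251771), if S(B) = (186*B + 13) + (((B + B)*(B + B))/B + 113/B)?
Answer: 25728275153338/437 ≈ 5.8875e+10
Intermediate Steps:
S(B) = 13 + 113/B + 190*B (S(B) = (13 + 186*B) + (((2*B)*(2*B))/B + 113/B) = (13 + 186*B) + ((4*B²)/B + 113/B) = (13 + 186*B) + (4*B + 113/B) = 13 + 113/B + 190*B)
(S(437) + 288390)*(410278 - 251771) = ((13 + 113/437 + 190*437) + 288390)*(410278 - 251771) = ((13 + 113*(1/437) + 83030) + 288390)*158507 = ((13 + 113/437 + 83030) + 288390)*158507 = (36289904/437 + 288390)*158507 = (162316334/437)*158507 = 25728275153338/437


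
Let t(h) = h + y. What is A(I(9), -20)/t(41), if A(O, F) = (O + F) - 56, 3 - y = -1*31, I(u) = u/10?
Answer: -751/750 ≈ -1.0013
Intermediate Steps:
I(u) = u/10 (I(u) = u*(⅒) = u/10)
y = 34 (y = 3 - (-1)*31 = 3 - 1*(-31) = 3 + 31 = 34)
A(O, F) = -56 + F + O (A(O, F) = (F + O) - 56 = -56 + F + O)
t(h) = 34 + h (t(h) = h + 34 = 34 + h)
A(I(9), -20)/t(41) = (-56 - 20 + (⅒)*9)/(34 + 41) = (-56 - 20 + 9/10)/75 = -751/10*1/75 = -751/750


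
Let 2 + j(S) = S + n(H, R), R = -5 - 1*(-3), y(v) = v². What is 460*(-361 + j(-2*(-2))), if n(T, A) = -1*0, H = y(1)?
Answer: -165140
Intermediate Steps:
H = 1 (H = 1² = 1)
R = -2 (R = -5 + 3 = -2)
n(T, A) = 0
j(S) = -2 + S (j(S) = -2 + (S + 0) = -2 + S)
460*(-361 + j(-2*(-2))) = 460*(-361 + (-2 - 2*(-2))) = 460*(-361 + (-2 + 4)) = 460*(-361 + 2) = 460*(-359) = -165140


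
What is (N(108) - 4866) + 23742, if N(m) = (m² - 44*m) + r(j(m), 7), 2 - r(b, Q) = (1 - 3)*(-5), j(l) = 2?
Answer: 25780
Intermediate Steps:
r(b, Q) = -8 (r(b, Q) = 2 - (1 - 3)*(-5) = 2 - (-2)*(-5) = 2 - 1*10 = 2 - 10 = -8)
N(m) = -8 + m² - 44*m (N(m) = (m² - 44*m) - 8 = -8 + m² - 44*m)
(N(108) - 4866) + 23742 = ((-8 + 108² - 44*108) - 4866) + 23742 = ((-8 + 11664 - 4752) - 4866) + 23742 = (6904 - 4866) + 23742 = 2038 + 23742 = 25780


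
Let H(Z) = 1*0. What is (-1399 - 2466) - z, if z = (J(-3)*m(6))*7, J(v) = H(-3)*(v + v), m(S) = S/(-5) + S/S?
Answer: -3865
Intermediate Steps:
H(Z) = 0
m(S) = 1 - S/5 (m(S) = S*(-1/5) + 1 = -S/5 + 1 = 1 - S/5)
J(v) = 0 (J(v) = 0*(v + v) = 0*(2*v) = 0)
z = 0 (z = (0*(1 - 1/5*6))*7 = (0*(1 - 6/5))*7 = (0*(-1/5))*7 = 0*7 = 0)
(-1399 - 2466) - z = (-1399 - 2466) - 1*0 = -3865 + 0 = -3865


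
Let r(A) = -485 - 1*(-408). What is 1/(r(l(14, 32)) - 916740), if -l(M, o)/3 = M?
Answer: -1/916817 ≈ -1.0907e-6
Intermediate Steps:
l(M, o) = -3*M
r(A) = -77 (r(A) = -485 + 408 = -77)
1/(r(l(14, 32)) - 916740) = 1/(-77 - 916740) = 1/(-916817) = -1/916817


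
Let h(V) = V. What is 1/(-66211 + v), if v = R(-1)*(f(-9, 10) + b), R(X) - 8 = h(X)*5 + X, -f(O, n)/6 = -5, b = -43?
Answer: -1/66237 ≈ -1.5097e-5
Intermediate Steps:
f(O, n) = 30 (f(O, n) = -6*(-5) = 30)
R(X) = 8 + 6*X (R(X) = 8 + (X*5 + X) = 8 + (5*X + X) = 8 + 6*X)
v = -26 (v = (8 + 6*(-1))*(30 - 43) = (8 - 6)*(-13) = 2*(-13) = -26)
1/(-66211 + v) = 1/(-66211 - 26) = 1/(-66237) = -1/66237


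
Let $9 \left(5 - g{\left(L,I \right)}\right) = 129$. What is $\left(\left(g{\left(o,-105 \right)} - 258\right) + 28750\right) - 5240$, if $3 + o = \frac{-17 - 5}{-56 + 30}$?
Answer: $\frac{69728}{3} \approx 23243.0$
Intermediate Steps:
$o = - \frac{28}{13}$ ($o = -3 + \frac{-17 - 5}{-56 + 30} = -3 - \frac{22}{-26} = -3 - - \frac{11}{13} = -3 + \frac{11}{13} = - \frac{28}{13} \approx -2.1538$)
$g{\left(L,I \right)} = - \frac{28}{3}$ ($g{\left(L,I \right)} = 5 - \frac{43}{3} = - \frac{28}{3}$)
$\left(\left(g{\left(o,-105 \right)} - 258\right) + 28750\right) - 5240 = \left(\left(- \frac{28}{3} - 258\right) + 28750\right) - 5240 = \left(- \frac{802}{3} + 28750\right) - 5240 = \frac{85448}{3} - 5240 = \frac{69728}{3}$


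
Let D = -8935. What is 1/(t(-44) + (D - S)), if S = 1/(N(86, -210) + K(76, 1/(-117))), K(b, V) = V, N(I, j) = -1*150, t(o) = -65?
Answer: -17551/157958883 ≈ -0.00011111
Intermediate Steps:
N(I, j) = -150
S = -117/17551 (S = 1/(-150 + 1/(-117)) = 1/(-150 - 1/117) = 1/(-17551/117) = -117/17551 ≈ -0.0066663)
1/(t(-44) + (D - S)) = 1/(-65 + (-8935 - 1*(-117/17551))) = 1/(-65 + (-8935 + 117/17551)) = 1/(-65 - 156818068/17551) = 1/(-157958883/17551) = -17551/157958883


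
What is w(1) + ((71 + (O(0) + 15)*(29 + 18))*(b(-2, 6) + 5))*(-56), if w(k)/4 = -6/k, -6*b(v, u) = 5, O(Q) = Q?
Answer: -543272/3 ≈ -1.8109e+5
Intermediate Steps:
b(v, u) = -⅚ (b(v, u) = -⅙*5 = -⅚)
w(k) = -24/k (w(k) = 4*(-6/k) = -24/k)
w(1) + ((71 + (O(0) + 15)*(29 + 18))*(b(-2, 6) + 5))*(-56) = -24/1 + ((71 + (0 + 15)*(29 + 18))*(-⅚ + 5))*(-56) = -24*1 + ((71 + 15*47)*(25/6))*(-56) = -24 + ((71 + 705)*(25/6))*(-56) = -24 + (776*(25/6))*(-56) = -24 + (9700/3)*(-56) = -24 - 543200/3 = -543272/3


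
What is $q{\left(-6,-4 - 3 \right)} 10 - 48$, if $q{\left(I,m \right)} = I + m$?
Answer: $-178$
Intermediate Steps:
$q{\left(-6,-4 - 3 \right)} 10 - 48 = \left(-6 - 7\right) 10 - 48 = \left(-13\right) 10 - 48 = -130 - 48 = -178$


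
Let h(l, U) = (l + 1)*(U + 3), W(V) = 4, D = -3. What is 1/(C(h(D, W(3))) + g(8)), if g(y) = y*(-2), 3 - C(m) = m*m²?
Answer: 1/2731 ≈ 0.00036617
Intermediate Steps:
h(l, U) = (1 + l)*(3 + U)
C(m) = 3 - m³ (C(m) = 3 - m*m² = 3 - m³)
g(y) = -2*y
1/(C(h(D, W(3))) + g(8)) = 1/((3 - (3 + 4 + 3*(-3) + 4*(-3))³) - 2*8) = 1/((3 - (3 + 4 - 9 - 12)³) - 16) = 1/((3 - 1*(-14)³) - 16) = 1/((3 - 1*(-2744)) - 16) = 1/((3 + 2744) - 16) = 1/(2747 - 16) = 1/2731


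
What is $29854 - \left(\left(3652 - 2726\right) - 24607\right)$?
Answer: $53535$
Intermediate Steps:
$29854 - \left(\left(3652 - 2726\right) - 24607\right) = 29854 - \left(926 - 24607\right) = 29854 - -23681 = 29854 + 23681 = 53535$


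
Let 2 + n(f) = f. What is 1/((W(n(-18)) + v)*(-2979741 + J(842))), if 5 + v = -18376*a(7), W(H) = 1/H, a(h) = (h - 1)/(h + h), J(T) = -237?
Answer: 70/1643855694063 ≈ 4.2583e-11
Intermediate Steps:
n(f) = -2 + f
a(h) = (-1 + h)/(2*h) (a(h) = (-1 + h)/((2*h)) = (-1 + h)*(1/(2*h)) = (-1 + h)/(2*h))
v = -55163/7 (v = -5 - 9188*(-1 + 7)/7 = -5 - 9188*6/7 = -5 - 18376*3/7 = -5 - 55128/7 = -55163/7 ≈ -7880.4)
1/((W(n(-18)) + v)*(-2979741 + J(842))) = 1/((1/(-2 - 18) - 55163/7)*(-2979741 - 237)) = 1/((1/(-20) - 55163/7)*(-2979978)) = 1/((-1/20 - 55163/7)*(-2979978)) = 1/(-1103267/140*(-2979978)) = 1/(1643855694063/70) = 70/1643855694063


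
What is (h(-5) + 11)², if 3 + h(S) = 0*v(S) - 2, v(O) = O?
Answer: 36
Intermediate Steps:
h(S) = -5 (h(S) = -3 + (0*S - 2) = -3 + (0 - 2) = -3 - 2 = -5)
(h(-5) + 11)² = (-5 + 11)² = 6² = 36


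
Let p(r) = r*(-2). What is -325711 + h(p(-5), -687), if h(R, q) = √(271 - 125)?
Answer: -325711 + √146 ≈ -3.2570e+5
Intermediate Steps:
p(r) = -2*r
h(R, q) = √146
-325711 + h(p(-5), -687) = -325711 + √146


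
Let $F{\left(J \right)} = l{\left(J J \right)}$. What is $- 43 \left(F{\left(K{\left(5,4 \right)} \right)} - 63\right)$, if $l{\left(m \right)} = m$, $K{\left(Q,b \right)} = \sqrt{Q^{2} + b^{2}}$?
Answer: $946$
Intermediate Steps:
$F{\left(J \right)} = J^{2}$ ($F{\left(J \right)} = J J = J^{2}$)
$- 43 \left(F{\left(K{\left(5,4 \right)} \right)} - 63\right) = - 43 \left(\left(\sqrt{5^{2} + 4^{2}}\right)^{2} - 63\right) = - 43 \left(\left(\sqrt{25 + 16}\right)^{2} - 63\right) = - 43 \left(\left(\sqrt{41}\right)^{2} - 63\right) = - 43 \left(41 - 63\right) = \left(-43\right) \left(-22\right) = 946$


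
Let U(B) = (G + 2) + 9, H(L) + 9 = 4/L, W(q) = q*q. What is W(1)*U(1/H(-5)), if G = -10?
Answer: 1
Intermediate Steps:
W(q) = q**2
H(L) = -9 + 4/L
U(B) = 1 (U(B) = (-10 + 2) + 9 = -8 + 9 = 1)
W(1)*U(1/H(-5)) = 1**2*1 = 1*1 = 1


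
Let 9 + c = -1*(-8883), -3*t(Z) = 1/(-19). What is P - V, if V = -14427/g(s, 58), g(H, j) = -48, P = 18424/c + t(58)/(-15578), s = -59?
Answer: -3135950168563/10506177072 ≈ -298.49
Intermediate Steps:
t(Z) = 1/57 (t(Z) = -1/3/(-19) = -1/3*(-1/19) = 1/57)
c = 8874 (c = -9 - 1*(-8883) = -9 + 8883 = 8874)
P = 2726584705/1313272134 (P = 18424/8874 + (1/57)/(-15578) = 18424*(1/8874) + (1/57)*(-1/15578) = 9212/4437 - 1/887946 = 2726584705/1313272134 ≈ 2.0762)
V = 4809/16 (V = -14427/(-48) = -14427*(-1/48) = 4809/16 ≈ 300.56)
P - V = 2726584705/1313272134 - 1*4809/16 = 2726584705/1313272134 - 4809/16 = -3135950168563/10506177072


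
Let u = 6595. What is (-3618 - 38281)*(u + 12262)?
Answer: -790089443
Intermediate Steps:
(-3618 - 38281)*(u + 12262) = (-3618 - 38281)*(6595 + 12262) = -41899*18857 = -790089443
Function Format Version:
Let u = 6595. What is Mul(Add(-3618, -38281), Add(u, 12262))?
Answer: -790089443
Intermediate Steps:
Mul(Add(-3618, -38281), Add(u, 12262)) = Mul(Add(-3618, -38281), Add(6595, 12262)) = Mul(-41899, 18857) = -790089443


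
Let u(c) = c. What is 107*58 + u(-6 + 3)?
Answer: 6203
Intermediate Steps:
107*58 + u(-6 + 3) = 107*58 + (-6 + 3) = 6206 - 3 = 6203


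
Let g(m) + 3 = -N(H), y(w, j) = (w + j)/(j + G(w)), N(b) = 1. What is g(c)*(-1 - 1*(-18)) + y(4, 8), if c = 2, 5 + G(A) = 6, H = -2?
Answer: -200/3 ≈ -66.667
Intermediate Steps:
G(A) = 1 (G(A) = -5 + 6 = 1)
y(w, j) = (j + w)/(1 + j) (y(w, j) = (w + j)/(j + 1) = (j + w)/(1 + j))
g(m) = -4 (g(m) = -3 - 1*1 = -3 - 1 = -4)
g(c)*(-1 - 1*(-18)) + y(4, 8) = -4*(-1 - 1*(-18)) + (8 + 4)/(1 + 8) = -4*(-1 + 18) + 12/9 = -4*17 + (⅑)*12 = -68 + 4/3 = -200/3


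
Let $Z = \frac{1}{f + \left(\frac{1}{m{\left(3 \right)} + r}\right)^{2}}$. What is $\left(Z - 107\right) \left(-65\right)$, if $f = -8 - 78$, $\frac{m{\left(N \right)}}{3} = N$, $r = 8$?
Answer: $\frac{172871400}{24853} \approx 6955.8$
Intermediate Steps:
$m{\left(N \right)} = 3 N$
$f = -86$
$Z = - \frac{289}{24853}$ ($Z = \frac{1}{-86 + \left(\frac{1}{3 \cdot 3 + 8}\right)^{2}} = \frac{1}{-86 + \left(\frac{1}{9 + 8}\right)^{2}} = \frac{1}{-86 + \left(\frac{1}{17}\right)^{2}} = \frac{1}{-86 + \frac{1}{289}} = \frac{1}{- \frac{24853}{289}} = - \frac{289}{24853} \approx -0.011628$)
$\left(Z - 107\right) \left(-65\right) = \left(- \frac{289}{24853} - 107\right) \left(-65\right) = \left(- \frac{2659560}{24853}\right) \left(-65\right) = \frac{172871400}{24853}$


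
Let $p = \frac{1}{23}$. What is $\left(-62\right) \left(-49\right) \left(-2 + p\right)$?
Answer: $- \frac{136710}{23} \approx -5943.9$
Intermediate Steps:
$p = \frac{1}{23} \approx 0.043478$
$\left(-62\right) \left(-49\right) \left(-2 + p\right) = \left(-62\right) \left(-49\right) \left(-2 + \frac{1}{23}\right) = 3038 \left(- \frac{45}{23}\right) = - \frac{136710}{23}$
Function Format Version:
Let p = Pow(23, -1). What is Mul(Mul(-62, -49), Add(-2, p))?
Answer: Rational(-136710, 23) ≈ -5943.9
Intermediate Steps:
p = Rational(1, 23) ≈ 0.043478
Mul(Mul(-62, -49), Add(-2, p)) = Mul(Mul(-62, -49), Add(-2, Rational(1, 23))) = Mul(3038, Rational(-45, 23)) = Rational(-136710, 23)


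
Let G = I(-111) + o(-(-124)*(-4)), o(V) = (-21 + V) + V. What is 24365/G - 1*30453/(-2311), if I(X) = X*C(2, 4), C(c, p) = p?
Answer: -11937494/3367127 ≈ -3.5453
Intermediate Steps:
o(V) = -21 + 2*V
I(X) = 4*X (I(X) = X*4 = 4*X)
G = -1457 (G = 4*(-111) + (-21 + 2*(-(-124)*(-4))) = -444 + (-21 + 2*(-31*16)) = -444 + (-21 + 2*(-496)) = -444 + (-21 - 992) = -444 - 1013 = -1457)
24365/G - 1*30453/(-2311) = 24365/(-1457) - 1*30453/(-2311) = 24365*(-1/1457) - 30453*(-1/2311) = -24365/1457 + 30453/2311 = -11937494/3367127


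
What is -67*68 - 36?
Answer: -4592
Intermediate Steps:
-67*68 - 36 = -4556 - 36 = -4592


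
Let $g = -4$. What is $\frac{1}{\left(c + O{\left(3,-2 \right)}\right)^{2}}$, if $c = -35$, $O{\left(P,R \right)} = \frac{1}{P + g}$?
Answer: $\frac{1}{1296} \approx 0.0007716$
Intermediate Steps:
$O{\left(P,R \right)} = \frac{1}{-4 + P}$ ($O{\left(P,R \right)} = \frac{1}{P - 4} = \frac{1}{-4 + P}$)
$\frac{1}{\left(c + O{\left(3,-2 \right)}\right)^{2}} = \frac{1}{\left(-35 + \frac{1}{-4 + 3}\right)^{2}} = \frac{1}{\left(-35 + \frac{1}{-1}\right)^{2}} = \frac{1}{\left(-35 - 1\right)^{2}} = \frac{1}{\left(-36\right)^{2}} = \frac{1}{1296}$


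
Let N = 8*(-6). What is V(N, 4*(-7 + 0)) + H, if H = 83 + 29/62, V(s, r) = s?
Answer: 2199/62 ≈ 35.468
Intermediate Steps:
N = -48
H = 5175/62 (H = 83 + 29*(1/62) = 83 + 29/62 = 5175/62 ≈ 83.468)
V(N, 4*(-7 + 0)) + H = -48 + 5175/62 = 2199/62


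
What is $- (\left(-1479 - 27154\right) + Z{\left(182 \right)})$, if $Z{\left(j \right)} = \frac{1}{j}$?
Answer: $\frac{5211205}{182} \approx 28633.0$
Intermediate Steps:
$- (\left(-1479 - 27154\right) + Z{\left(182 \right)}) = - (\left(-1479 - 27154\right) + \frac{1}{182}) = - (-28633 + \frac{1}{182}) = \left(-1\right) \left(- \frac{5211205}{182}\right) = \frac{5211205}{182}$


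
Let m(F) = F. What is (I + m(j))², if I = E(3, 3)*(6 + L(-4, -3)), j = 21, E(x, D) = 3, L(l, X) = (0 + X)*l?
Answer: 5625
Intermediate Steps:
L(l, X) = X*l
I = 54 (I = 3*(6 - 3*(-4)) = 3*(6 + 12) = 3*18 = 54)
(I + m(j))² = (54 + 21)² = 75² = 5625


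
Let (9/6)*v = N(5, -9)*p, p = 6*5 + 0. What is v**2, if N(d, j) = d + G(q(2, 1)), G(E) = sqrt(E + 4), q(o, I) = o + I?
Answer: 12800 + 4000*sqrt(7) ≈ 23383.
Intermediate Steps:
q(o, I) = I + o
p = 30 (p = 30 + 0 = 30)
G(E) = sqrt(4 + E)
N(d, j) = d + sqrt(7) (N(d, j) = d + sqrt(4 + (1 + 2)) = d + sqrt(4 + 3) = d + sqrt(7))
v = 100 + 20*sqrt(7) (v = 2*((5 + sqrt(7))*30)/3 = 2*(150 + 30*sqrt(7))/3 = 100 + 20*sqrt(7) ≈ 152.92)
v**2 = (100 + 20*sqrt(7))**2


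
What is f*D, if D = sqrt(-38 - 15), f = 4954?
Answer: 4954*I*sqrt(53) ≈ 36066.0*I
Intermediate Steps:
D = I*sqrt(53) (D = sqrt(-53) = I*sqrt(53) ≈ 7.2801*I)
f*D = 4954*(I*sqrt(53)) = 4954*I*sqrt(53)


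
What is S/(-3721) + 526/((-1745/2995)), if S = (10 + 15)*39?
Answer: -1172730629/1298629 ≈ -903.05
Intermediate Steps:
S = 975 (S = 25*39 = 975)
S/(-3721) + 526/((-1745/2995)) = 975/(-3721) + 526/((-1745/2995)) = 975*(-1/3721) + 526/((-1745*1/2995)) = -975/3721 + 526/(-349/599) = -975/3721 + 526*(-599/349) = -975/3721 - 315074/349 = -1172730629/1298629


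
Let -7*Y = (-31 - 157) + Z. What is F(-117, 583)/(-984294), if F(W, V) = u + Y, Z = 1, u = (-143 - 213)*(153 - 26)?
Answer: 316297/6890058 ≈ 0.045906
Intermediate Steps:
u = -45212 (u = -356*127 = -45212)
Y = 187/7 (Y = -((-31 - 157) + 1)/7 = -(-188 + 1)/7 = -⅐*(-187) = 187/7 ≈ 26.714)
F(W, V) = -316297/7 (F(W, V) = -45212 + 187/7 = -316297/7)
F(-117, 583)/(-984294) = -316297/7/(-984294) = -316297/7*(-1/984294) = 316297/6890058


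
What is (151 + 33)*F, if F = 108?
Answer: 19872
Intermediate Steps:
(151 + 33)*F = (151 + 33)*108 = 184*108 = 19872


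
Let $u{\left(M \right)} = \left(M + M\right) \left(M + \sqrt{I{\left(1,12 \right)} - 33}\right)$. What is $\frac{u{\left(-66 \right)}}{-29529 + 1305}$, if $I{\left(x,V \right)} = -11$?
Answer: $- \frac{121}{392} + \frac{11 i \sqrt{11}}{1176} \approx -0.30867 + 0.031023 i$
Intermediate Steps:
$u{\left(M \right)} = 2 M \left(M + 2 i \sqrt{11}\right)$ ($u{\left(M \right)} = \left(M + M\right) \left(M + \sqrt{-11 - 33}\right) = 2 M \left(M + \sqrt{-44}\right) = 2 M \left(M + 2 i \sqrt{11}\right)$)
$\frac{u{\left(-66 \right)}}{-29529 + 1305} = \frac{2 \left(-66\right) \left(-66 + 2 i \sqrt{11}\right)}{-29529 + 1305} = \frac{8712 - 264 i \sqrt{11}}{-28224} = \left(8712 - 264 i \sqrt{11}\right) \left(- \frac{1}{28224}\right) = - \frac{121}{392} + \frac{11 i \sqrt{11}}{1176}$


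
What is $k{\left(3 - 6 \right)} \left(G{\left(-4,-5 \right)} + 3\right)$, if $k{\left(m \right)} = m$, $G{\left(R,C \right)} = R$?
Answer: $3$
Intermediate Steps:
$k{\left(3 - 6 \right)} \left(G{\left(-4,-5 \right)} + 3\right) = \left(3 - 6\right) \left(-4 + 3\right) = \left(3 - 6\right) \left(-1\right) = \left(-3\right) \left(-1\right) = 3$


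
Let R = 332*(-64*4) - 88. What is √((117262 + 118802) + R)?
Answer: 18*√466 ≈ 388.57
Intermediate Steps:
R = -85080 (R = 332*(-256) - 88 = -84992 - 88 = -85080)
√((117262 + 118802) + R) = √((117262 + 118802) - 85080) = √(236064 - 85080) = √150984 = 18*√466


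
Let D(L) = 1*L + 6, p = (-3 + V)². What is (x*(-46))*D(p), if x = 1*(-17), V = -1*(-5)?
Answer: 7820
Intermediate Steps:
V = 5
x = -17
p = 4 (p = (-3 + 5)² = 2² = 4)
D(L) = 6 + L (D(L) = L + 6 = 6 + L)
(x*(-46))*D(p) = (-17*(-46))*(6 + 4) = 782*10 = 7820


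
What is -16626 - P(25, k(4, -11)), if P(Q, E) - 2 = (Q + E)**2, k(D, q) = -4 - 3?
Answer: -16952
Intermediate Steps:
k(D, q) = -7
P(Q, E) = 2 + (E + Q)**2 (P(Q, E) = 2 + (Q + E)**2 = 2 + (E + Q)**2)
-16626 - P(25, k(4, -11)) = -16626 - (2 + (-7 + 25)**2) = -16626 - (2 + 18**2) = -16626 - (2 + 324) = -16626 - 1*326 = -16626 - 326 = -16952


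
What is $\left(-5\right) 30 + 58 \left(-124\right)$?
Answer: $-7342$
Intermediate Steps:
$\left(-5\right) 30 + 58 \left(-124\right) = -150 - 7192 = -7342$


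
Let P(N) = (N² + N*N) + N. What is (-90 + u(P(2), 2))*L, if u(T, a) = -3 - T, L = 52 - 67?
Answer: 1545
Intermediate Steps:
L = -15
P(N) = N + 2*N² (P(N) = (N² + N²) + N = 2*N² + N = N + 2*N²)
(-90 + u(P(2), 2))*L = (-90 + (-3 - 2*(1 + 2*2)))*(-15) = (-90 + (-3 - 2*(1 + 4)))*(-15) = (-90 + (-3 - 2*5))*(-15) = (-90 + (-3 - 1*10))*(-15) = (-90 + (-3 - 10))*(-15) = (-90 - 13)*(-15) = -103*(-15) = 1545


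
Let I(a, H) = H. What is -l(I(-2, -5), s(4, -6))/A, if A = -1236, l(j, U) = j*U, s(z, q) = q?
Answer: 5/206 ≈ 0.024272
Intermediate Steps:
l(j, U) = U*j
-l(I(-2, -5), s(4, -6))/A = -(-6*(-5))/(-1236) = -30*(-1)/1236 = -1*(-5/206) = 5/206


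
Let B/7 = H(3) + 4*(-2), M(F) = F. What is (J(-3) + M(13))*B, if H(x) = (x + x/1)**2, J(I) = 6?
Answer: 3724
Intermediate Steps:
H(x) = 4*x**2 (H(x) = (x + x*1)**2 = (x + x)**2 = (2*x)**2 = 4*x**2)
B = 196 (B = 7*(4*3**2 + 4*(-2)) = 7*(4*9 - 8) = 7*(36 - 8) = 7*28 = 196)
(J(-3) + M(13))*B = (6 + 13)*196 = 19*196 = 3724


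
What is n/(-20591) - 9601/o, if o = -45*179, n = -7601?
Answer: 258920246/165860505 ≈ 1.5611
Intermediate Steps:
o = -8055
n/(-20591) - 9601/o = -7601/(-20591) - 9601/(-8055) = -7601*(-1/20591) - 9601*(-1/8055) = 7601/20591 + 9601/8055 = 258920246/165860505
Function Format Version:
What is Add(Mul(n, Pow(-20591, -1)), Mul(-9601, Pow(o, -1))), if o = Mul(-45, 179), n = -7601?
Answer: Rational(258920246, 165860505) ≈ 1.5611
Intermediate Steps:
o = -8055
Add(Mul(n, Pow(-20591, -1)), Mul(-9601, Pow(o, -1))) = Add(Mul(-7601, Pow(-20591, -1)), Mul(-9601, Pow(-8055, -1))) = Add(Mul(-7601, Rational(-1, 20591)), Mul(-9601, Rational(-1, 8055))) = Add(Rational(7601, 20591), Rational(9601, 8055)) = Rational(258920246, 165860505)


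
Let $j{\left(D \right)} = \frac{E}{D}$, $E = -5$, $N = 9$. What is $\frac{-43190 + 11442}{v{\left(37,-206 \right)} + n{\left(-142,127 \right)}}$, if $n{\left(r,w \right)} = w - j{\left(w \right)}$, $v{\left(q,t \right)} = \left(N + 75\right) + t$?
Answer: $- \frac{1007999}{160} \approx -6300.0$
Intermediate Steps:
$j{\left(D \right)} = - \frac{5}{D}$
$v{\left(q,t \right)} = 84 + t$ ($v{\left(q,t \right)} = \left(9 + 75\right) + t = 84 + t$)
$n{\left(r,w \right)} = w + \frac{5}{w}$ ($n{\left(r,w \right)} = w - - \frac{5}{w} = w + \frac{5}{w}$)
$\frac{-43190 + 11442}{v{\left(37,-206 \right)} + n{\left(-142,127 \right)}} = \frac{-43190 + 11442}{\left(84 - 206\right) + \left(127 + \frac{5}{127}\right)} = - \frac{31748}{-122 + \left(127 + 5 \cdot \frac{1}{127}\right)} = - \frac{31748}{-122 + \left(127 + \frac{5}{127}\right)} = - \frac{31748}{-122 + \frac{16134}{127}} = - \frac{31748}{\frac{640}{127}} = \left(-31748\right) \frac{127}{640} = - \frac{1007999}{160}$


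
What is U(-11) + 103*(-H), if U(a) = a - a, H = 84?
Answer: -8652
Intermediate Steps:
U(a) = 0
U(-11) + 103*(-H) = 0 + 103*(-1*84) = 0 + 103*(-84) = 0 - 8652 = -8652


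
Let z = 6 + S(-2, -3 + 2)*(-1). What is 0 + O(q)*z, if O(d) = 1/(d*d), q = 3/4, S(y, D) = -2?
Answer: 128/9 ≈ 14.222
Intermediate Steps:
q = ¾ (q = 3*(¼) = ¾ ≈ 0.75000)
z = 8 (z = 6 - 2*(-1) = 6 + 2 = 8)
O(d) = d⁻²
0 + O(q)*z = 0 + 8/(¾)² = 0 + (16/9)*8 = 0 + 128/9 = 128/9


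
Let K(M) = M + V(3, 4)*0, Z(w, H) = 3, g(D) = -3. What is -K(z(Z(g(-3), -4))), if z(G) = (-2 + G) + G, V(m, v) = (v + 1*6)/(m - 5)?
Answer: -4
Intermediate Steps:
V(m, v) = (6 + v)/(-5 + m) (V(m, v) = (v + 6)/(-5 + m) = (6 + v)/(-5 + m))
z(G) = -2 + 2*G
K(M) = M (K(M) = M + ((6 + 4)/(-5 + 3))*0 = M + (10/(-2))*0 = M - ½*10*0 = M - 5*0 = M + 0 = M)
-K(z(Z(g(-3), -4))) = -(-2 + 2*3) = -(-2 + 6) = -1*4 = -4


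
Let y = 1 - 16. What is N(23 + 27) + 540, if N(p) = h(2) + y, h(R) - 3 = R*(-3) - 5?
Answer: 517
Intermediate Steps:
y = -15
h(R) = -2 - 3*R (h(R) = 3 + (R*(-3) - 5) = 3 + (-3*R - 5) = 3 + (-5 - 3*R) = -2 - 3*R)
N(p) = -23 (N(p) = (-2 - 3*2) - 15 = (-2 - 6) - 15 = -8 - 15 = -23)
N(23 + 27) + 540 = -23 + 540 = 517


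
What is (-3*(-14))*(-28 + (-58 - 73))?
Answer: -6678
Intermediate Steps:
(-3*(-14))*(-28 + (-58 - 73)) = 42*(-28 - 131) = 42*(-159) = -6678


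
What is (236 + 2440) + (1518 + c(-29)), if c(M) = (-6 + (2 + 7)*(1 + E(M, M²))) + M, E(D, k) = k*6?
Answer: 49582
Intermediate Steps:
E(D, k) = 6*k
c(M) = 3 + M + 54*M² (c(M) = (-6 + (2 + 7)*(1 + 6*M²)) + M = (-6 + 9*(1 + 6*M²)) + M = (-6 + (9 + 54*M²)) + M = (3 + 54*M²) + M = 3 + M + 54*M²)
(236 + 2440) + (1518 + c(-29)) = (236 + 2440) + (1518 + (3 - 29 + 54*(-29)²)) = 2676 + (1518 + (3 - 29 + 54*841)) = 2676 + (1518 + (3 - 29 + 45414)) = 2676 + (1518 + 45388) = 2676 + 46906 = 49582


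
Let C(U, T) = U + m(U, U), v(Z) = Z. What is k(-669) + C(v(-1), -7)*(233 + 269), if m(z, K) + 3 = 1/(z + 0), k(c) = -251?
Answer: -2761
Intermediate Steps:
m(z, K) = -3 + 1/z (m(z, K) = -3 + 1/(z + 0) = -3 + 1/z)
C(U, T) = -3 + U + 1/U (C(U, T) = U + (-3 + 1/U) = -3 + U + 1/U)
k(-669) + C(v(-1), -7)*(233 + 269) = -251 + (-3 - 1 + 1/(-1))*(233 + 269) = -251 + (-3 - 1 - 1)*502 = -251 - 5*502 = -251 - 2510 = -2761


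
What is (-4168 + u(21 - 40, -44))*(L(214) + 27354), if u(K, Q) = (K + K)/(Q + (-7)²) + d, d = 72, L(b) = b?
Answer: -565640224/5 ≈ -1.1313e+8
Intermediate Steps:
u(K, Q) = 72 + 2*K/(49 + Q) (u(K, Q) = (K + K)/(Q + (-7)²) + 72 = (2*K)/(Q + 49) + 72 = (2*K)/(49 + Q) + 72 = 2*K/(49 + Q) + 72 = 72 + 2*K/(49 + Q))
(-4168 + u(21 - 40, -44))*(L(214) + 27354) = (-4168 + 2*(1764 + (21 - 40) + 36*(-44))/(49 - 44))*(214 + 27354) = (-4168 + 2*(1764 - 19 - 1584)/5)*27568 = (-4168 + 2*(⅕)*161)*27568 = (-4168 + 322/5)*27568 = -20518/5*27568 = -565640224/5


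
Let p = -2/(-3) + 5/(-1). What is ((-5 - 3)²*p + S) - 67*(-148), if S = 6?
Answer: 28934/3 ≈ 9644.7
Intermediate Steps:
p = -13/3 (p = -2*(-⅓) + 5*(-1) = ⅔ - 5 = -13/3 ≈ -4.3333)
((-5 - 3)²*p + S) - 67*(-148) = ((-5 - 3)²*(-13/3) + 6) - 67*(-148) = ((-8)²*(-13/3) + 6) + 9916 = (64*(-13/3) + 6) + 9916 = (-832/3 + 6) + 9916 = -814/3 + 9916 = 28934/3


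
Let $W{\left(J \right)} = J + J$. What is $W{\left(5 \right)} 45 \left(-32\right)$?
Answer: $-14400$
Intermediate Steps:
$W{\left(J \right)} = 2 J$
$W{\left(5 \right)} 45 \left(-32\right) = 2 \cdot 5 \cdot 45 \left(-32\right) = 10 \cdot 45 \left(-32\right) = 450 \left(-32\right) = -14400$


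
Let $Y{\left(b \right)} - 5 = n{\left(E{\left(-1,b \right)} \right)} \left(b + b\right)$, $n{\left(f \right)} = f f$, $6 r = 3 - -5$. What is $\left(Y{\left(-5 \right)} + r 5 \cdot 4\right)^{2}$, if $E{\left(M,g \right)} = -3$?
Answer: $\frac{30625}{9} \approx 3402.8$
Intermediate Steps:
$r = \frac{4}{3}$ ($r = \frac{3 - -5}{6} = \frac{3 + 5}{6} = \frac{1}{6} \cdot 8 = \frac{4}{3} \approx 1.3333$)
$n{\left(f \right)} = f^{2}$
$Y{\left(b \right)} = 5 + 18 b$ ($Y{\left(b \right)} = 5 + \left(-3\right)^{2} \left(b + b\right) = 5 + 9 \cdot 2 b = 5 + 18 b$)
$\left(Y{\left(-5 \right)} + r 5 \cdot 4\right)^{2} = \left(\left(5 + 18 \left(-5\right)\right) + \frac{4}{3} \cdot 5 \cdot 4\right)^{2} = \left(\left(5 - 90\right) + \frac{20}{3} \cdot 4\right)^{2} = \left(-85 + \frac{80}{3}\right)^{2} = \left(- \frac{175}{3}\right)^{2} = \frac{30625}{9}$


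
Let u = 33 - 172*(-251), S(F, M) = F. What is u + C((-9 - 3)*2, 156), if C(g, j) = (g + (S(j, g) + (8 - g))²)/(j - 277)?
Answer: 5192485/121 ≈ 42913.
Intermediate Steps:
u = 43205 (u = 33 + 43172 = 43205)
C(g, j) = (g + (8 + j - g)²)/(-277 + j) (C(g, j) = (g + (j + (8 - g))²)/(j - 277) = (g + (8 + j - g)²)/(-277 + j))
u + C((-9 - 3)*2, 156) = 43205 + ((-9 - 3)*2 + (8 + 156 - (-9 - 3)*2)²)/(-277 + 156) = 43205 + (-12*2 + (8 + 156 - (-12)*2)²)/(-121) = 43205 - (-24 + (8 + 156 - 1*(-24))²)/121 = 43205 - (-24 + (8 + 156 + 24)²)/121 = 43205 - (-24 + 188²)/121 = 43205 - (-24 + 35344)/121 = 43205 - 1/121*35320 = 43205 - 35320/121 = 5192485/121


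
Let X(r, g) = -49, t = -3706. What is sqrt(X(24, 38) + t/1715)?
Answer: 3*I*sqrt(341215)/245 ≈ 7.1527*I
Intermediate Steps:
sqrt(X(24, 38) + t/1715) = sqrt(-49 - 3706/1715) = sqrt(-87741/1715) = 3*I*sqrt(341215)/245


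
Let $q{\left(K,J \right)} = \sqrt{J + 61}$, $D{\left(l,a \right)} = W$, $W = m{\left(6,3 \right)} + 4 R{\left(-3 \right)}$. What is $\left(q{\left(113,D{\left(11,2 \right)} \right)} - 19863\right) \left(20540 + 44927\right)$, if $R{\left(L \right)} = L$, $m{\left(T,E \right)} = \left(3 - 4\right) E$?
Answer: $-1300371021 + 65467 \sqrt{46} \approx -1.2999 \cdot 10^{9}$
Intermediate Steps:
$m{\left(T,E \right)} = - E$
$W = -15$ ($W = \left(-1\right) 3 + 4 \left(-3\right) = -3 - 12 = -15$)
$D{\left(l,a \right)} = -15$
$q{\left(K,J \right)} = \sqrt{61 + J}$
$\left(q{\left(113,D{\left(11,2 \right)} \right)} - 19863\right) \left(20540 + 44927\right) = \left(\sqrt{61 - 15} - 19863\right) \left(20540 + 44927\right) = \left(\sqrt{46} - 19863\right) 65467 = \left(-19863 + \sqrt{46}\right) 65467 = -1300371021 + 65467 \sqrt{46}$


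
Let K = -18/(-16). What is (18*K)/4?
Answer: 81/16 ≈ 5.0625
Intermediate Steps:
K = 9/8 (K = -18*(-1/16) = 9/8 ≈ 1.1250)
(18*K)/4 = (18*(9/8))/4 = (81/4)*(¼) = 81/16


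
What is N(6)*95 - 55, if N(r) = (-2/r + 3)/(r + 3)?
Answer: -725/27 ≈ -26.852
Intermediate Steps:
N(r) = (3 - 2/r)/(3 + r)
N(6)*95 - 55 = ((-2 + 3*6)/(6*(3 + 6)))*95 - 55 = ((1/6)*(-2 + 18)/9)*95 - 55 = ((1/6)*(1/9)*16)*95 - 55 = (8/27)*95 - 55 = 760/27 - 55 = -725/27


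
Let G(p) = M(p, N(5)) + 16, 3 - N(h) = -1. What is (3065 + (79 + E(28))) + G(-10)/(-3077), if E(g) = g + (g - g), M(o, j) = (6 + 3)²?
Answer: 9760147/3077 ≈ 3172.0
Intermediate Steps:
N(h) = 4 (N(h) = 3 - 1*(-1) = 3 + 1 = 4)
M(o, j) = 81 (M(o, j) = 9² = 81)
E(g) = g (E(g) = g + 0 = g)
G(p) = 97 (G(p) = 81 + 16 = 97)
(3065 + (79 + E(28))) + G(-10)/(-3077) = (3065 + (79 + 28)) + 97/(-3077) = (3065 + 107) + 97*(-1/3077) = 3172 - 97/3077 = 9760147/3077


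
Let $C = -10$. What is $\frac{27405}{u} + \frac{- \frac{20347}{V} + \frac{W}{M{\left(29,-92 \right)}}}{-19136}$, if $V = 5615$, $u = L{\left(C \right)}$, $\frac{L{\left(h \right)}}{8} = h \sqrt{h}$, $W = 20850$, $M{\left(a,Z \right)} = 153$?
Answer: $- \frac{37986553}{5479880640} + \frac{5481 i \sqrt{10}}{160} \approx -0.006932 + 108.33 i$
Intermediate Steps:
$L{\left(h \right)} = 8 h^{\frac{3}{2}}$ ($L{\left(h \right)} = 8 h \sqrt{h} = 8 h^{\frac{3}{2}}$)
$u = - 80 i \sqrt{10}$ ($u = 8 \left(-10\right)^{\frac{3}{2}} = 8 \left(- 10 i \sqrt{10}\right) = - 80 i \sqrt{10} \approx - 252.98 i$)
$\frac{27405}{u} + \frac{- \frac{20347}{V} + \frac{W}{M{\left(29,-92 \right)}}}{-19136} = \frac{27405}{\left(-80\right) i \sqrt{10}} + \frac{- \frac{20347}{5615} + \frac{20850}{153}}{-19136} = 27405 \frac{i \sqrt{10}}{800} + \left(\left(-20347\right) \frac{1}{5615} + 20850 \cdot \frac{1}{153}\right) \left(- \frac{1}{19136}\right) = \frac{5481 i \sqrt{10}}{160} + \left(- \frac{20347}{5615} + \frac{6950}{51}\right) \left(- \frac{1}{19136}\right) = \frac{5481 i \sqrt{10}}{160} + \frac{37986553}{286365} \left(- \frac{1}{19136}\right) = \frac{5481 i \sqrt{10}}{160} - \frac{37986553}{5479880640} = - \frac{37986553}{5479880640} + \frac{5481 i \sqrt{10}}{160}$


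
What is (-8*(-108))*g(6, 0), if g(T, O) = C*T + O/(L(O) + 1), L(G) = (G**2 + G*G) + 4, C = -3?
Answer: -15552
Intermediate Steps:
L(G) = 4 + 2*G**2 (L(G) = (G**2 + G**2) + 4 = 2*G**2 + 4 = 4 + 2*G**2)
g(T, O) = -3*T + O/(5 + 2*O**2) (g(T, O) = -3*T + O/((4 + 2*O**2) + 1) = -3*T + O/(5 + 2*O**2))
(-8*(-108))*g(6, 0) = (-8*(-108))*((0 - 15*6 - 6*6*0**2)/(5 + 2*0**2)) = 864*((0 - 90 - 6*6*0)/(5 + 2*0)) = 864*((0 - 90 + 0)/(5 + 0)) = 864*(-90/5) = 864*((1/5)*(-90)) = 864*(-18) = -15552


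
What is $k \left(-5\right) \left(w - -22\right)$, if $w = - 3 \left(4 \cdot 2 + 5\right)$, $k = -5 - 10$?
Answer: $-1275$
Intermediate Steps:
$k = -15$ ($k = -5 - 10 = -15$)
$w = -39$ ($w = - 3 \left(8 + 5\right) = \left(-3\right) 13 = -39$)
$k \left(-5\right) \left(w - -22\right) = \left(-15\right) \left(-5\right) \left(-39 - -22\right) = 75 \left(-39 + \left(-16 + 38\right)\right) = 75 \left(-39 + 22\right) = 75 \left(-17\right) = -1275$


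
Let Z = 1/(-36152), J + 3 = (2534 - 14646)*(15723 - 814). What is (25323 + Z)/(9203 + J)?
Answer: -915477095/6527916316416 ≈ -0.00014024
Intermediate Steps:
J = -180577811 (J = -3 + (2534 - 14646)*(15723 - 814) = -3 - 12112*14909 = -3 - 180577808 = -180577811)
Z = -1/36152 ≈ -2.7661e-5
(25323 + Z)/(9203 + J) = (25323 - 1/36152)/(9203 - 180577811) = (915477095/36152)/(-180568608) = (915477095/36152)*(-1/180568608) = -915477095/6527916316416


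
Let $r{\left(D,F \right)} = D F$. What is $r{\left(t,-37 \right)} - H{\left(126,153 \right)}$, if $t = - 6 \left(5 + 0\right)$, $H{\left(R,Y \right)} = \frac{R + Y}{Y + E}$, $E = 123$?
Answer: $\frac{102027}{92} \approx 1109.0$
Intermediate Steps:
$H{\left(R,Y \right)} = \frac{R + Y}{123 + Y}$ ($H{\left(R,Y \right)} = \frac{R + Y}{Y + 123} = \frac{R + Y}{123 + Y}$)
$t = -30$ ($t = \left(-6\right) 5 = -30$)
$r{\left(t,-37 \right)} - H{\left(126,153 \right)} = \left(-30\right) \left(-37\right) - \frac{126 + 153}{123 + 153} = 1110 - \frac{1}{276} \cdot 279 = 1110 - \frac{93}{92} = \frac{102027}{92}$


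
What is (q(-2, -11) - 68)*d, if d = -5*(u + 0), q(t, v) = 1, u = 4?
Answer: 1340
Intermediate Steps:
d = -20 (d = -5*(4 + 0) = -5*4 = -20)
(q(-2, -11) - 68)*d = (1 - 68)*(-20) = -67*(-20) = 1340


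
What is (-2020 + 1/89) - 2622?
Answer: -413137/89 ≈ -4642.0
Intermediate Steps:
(-2020 + 1/89) - 2622 = -179779/89 - 2622 = -413137/89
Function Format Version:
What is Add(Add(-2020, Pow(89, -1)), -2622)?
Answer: Rational(-413137, 89) ≈ -4642.0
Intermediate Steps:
Add(Add(-2020, Pow(89, -1)), -2622) = Add(Add(-2020, Rational(1, 89)), -2622) = Add(Rational(-179779, 89), -2622) = Rational(-413137, 89)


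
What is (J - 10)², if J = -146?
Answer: 24336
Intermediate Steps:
(J - 10)² = (-146 - 10)² = (-156)² = 24336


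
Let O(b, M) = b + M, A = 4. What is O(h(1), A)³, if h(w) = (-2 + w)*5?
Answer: -1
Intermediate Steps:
h(w) = -10 + 5*w
O(b, M) = M + b
O(h(1), A)³ = (4 + (-10 + 5*1))³ = (4 + (-10 + 5))³ = (4 - 5)³ = (-1)³ = -1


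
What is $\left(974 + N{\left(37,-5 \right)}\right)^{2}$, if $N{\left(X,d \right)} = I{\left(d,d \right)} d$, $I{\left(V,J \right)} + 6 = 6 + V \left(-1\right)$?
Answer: $900601$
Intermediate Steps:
$I{\left(V,J \right)} = - V$ ($I{\left(V,J \right)} = -6 + \left(6 + V \left(-1\right)\right) = -6 - \left(-6 + V\right) = - V$)
$N{\left(X,d \right)} = - d^{2}$ ($N{\left(X,d \right)} = - d d = - d^{2}$)
$\left(974 + N{\left(37,-5 \right)}\right)^{2} = \left(974 - \left(-5\right)^{2}\right)^{2} = \left(974 - 25\right)^{2} = 949^{2} = 900601$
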